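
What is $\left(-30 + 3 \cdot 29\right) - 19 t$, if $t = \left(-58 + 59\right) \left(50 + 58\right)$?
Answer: $-1995$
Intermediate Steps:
$t = 108$ ($t = 1 \cdot 108 = 108$)
$\left(-30 + 3 \cdot 29\right) - 19 t = \left(-30 + 3 \cdot 29\right) - 19 \cdot 108 = \left(-30 + 87\right) - 2052 = 57 - 2052 = -1995$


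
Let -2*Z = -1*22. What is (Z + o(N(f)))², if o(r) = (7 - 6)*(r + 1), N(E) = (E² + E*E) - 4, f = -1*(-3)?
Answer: 676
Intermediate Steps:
f = 3
N(E) = -4 + 2*E² (N(E) = (E² + E²) - 4 = 2*E² - 4 = -4 + 2*E²)
Z = 11 (Z = -(-1)*22/2 = -½*(-22) = 11)
o(r) = 1 + r (o(r) = 1*(1 + r) = 1 + r)
(Z + o(N(f)))² = (11 + (1 + (-4 + 2*3²)))² = (11 + (1 + (-4 + 2*9)))² = (11 + (1 + (-4 + 18)))² = (11 + (1 + 14))² = (11 + 15)² = 26² = 676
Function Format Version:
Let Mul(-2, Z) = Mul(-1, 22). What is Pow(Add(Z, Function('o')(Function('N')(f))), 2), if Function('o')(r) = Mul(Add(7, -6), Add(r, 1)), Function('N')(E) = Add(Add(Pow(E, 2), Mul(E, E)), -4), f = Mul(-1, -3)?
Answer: 676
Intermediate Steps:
f = 3
Function('N')(E) = Add(-4, Mul(2, Pow(E, 2))) (Function('N')(E) = Add(Add(Pow(E, 2), Pow(E, 2)), -4) = Add(Mul(2, Pow(E, 2)), -4) = Add(-4, Mul(2, Pow(E, 2))))
Z = 11 (Z = Mul(Rational(-1, 2), Mul(-1, 22)) = Mul(Rational(-1, 2), -22) = 11)
Function('o')(r) = Add(1, r) (Function('o')(r) = Mul(1, Add(1, r)) = Add(1, r))
Pow(Add(Z, Function('o')(Function('N')(f))), 2) = Pow(Add(11, Add(1, Add(-4, Mul(2, Pow(3, 2))))), 2) = Pow(Add(11, Add(1, Add(-4, Mul(2, 9)))), 2) = Pow(Add(11, Add(1, Add(-4, 18))), 2) = Pow(Add(11, Add(1, 14)), 2) = Pow(Add(11, 15), 2) = Pow(26, 2) = 676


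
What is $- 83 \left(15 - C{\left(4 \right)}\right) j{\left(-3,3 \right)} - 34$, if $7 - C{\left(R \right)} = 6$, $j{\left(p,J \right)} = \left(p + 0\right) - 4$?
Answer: $8100$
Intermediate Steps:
$j{\left(p,J \right)} = -4 + p$ ($j{\left(p,J \right)} = p - 4 = -4 + p$)
$C{\left(R \right)} = 1$ ($C{\left(R \right)} = 7 - 6 = 1$)
$- 83 \left(15 - C{\left(4 \right)}\right) j{\left(-3,3 \right)} - 34 = - 83 \left(15 - 1\right) \left(-4 - 3\right) - 34 = - 83 \left(15 - 1\right) \left(-7\right) - 34 = - 83 \cdot 14 \left(-7\right) - 34 = \left(-83\right) \left(-98\right) - 34 = 8134 - 34 = 8100$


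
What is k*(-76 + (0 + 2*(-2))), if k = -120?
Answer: 9600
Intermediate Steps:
k*(-76 + (0 + 2*(-2))) = -120*(-76 + (0 + 2*(-2))) = -120*(-76 + (0 - 4)) = -120*(-76 - 4) = -120*(-80) = 9600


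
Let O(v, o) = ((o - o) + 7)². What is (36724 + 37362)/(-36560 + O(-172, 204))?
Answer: -74086/36511 ≈ -2.0291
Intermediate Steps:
O(v, o) = 49 (O(v, o) = (0 + 7)² = 7² = 49)
(36724 + 37362)/(-36560 + O(-172, 204)) = (36724 + 37362)/(-36560 + 49) = 74086/(-36511) = 74086*(-1/36511) = -74086/36511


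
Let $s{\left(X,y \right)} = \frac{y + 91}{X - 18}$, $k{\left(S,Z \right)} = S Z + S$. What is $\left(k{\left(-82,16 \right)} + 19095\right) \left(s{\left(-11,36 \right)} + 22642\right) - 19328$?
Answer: $\frac{11619986679}{29} \approx 4.0069 \cdot 10^{8}$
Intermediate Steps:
$k{\left(S,Z \right)} = S + S Z$
$s{\left(X,y \right)} = \frac{91 + y}{-18 + X}$
$\left(k{\left(-82,16 \right)} + 19095\right) \left(s{\left(-11,36 \right)} + 22642\right) - 19328 = \left(- 82 \left(1 + 16\right) + 19095\right) \left(\frac{91 + 36}{-18 - 11} + 22642\right) - 19328 = \left(\left(-82\right) 17 + 19095\right) \left(\frac{1}{-29} \cdot 127 + 22642\right) - 19328 = \left(-1394 + 19095\right) \left(\left(- \frac{1}{29}\right) 127 + 22642\right) - 19328 = 17701 \left(- \frac{127}{29} + 22642\right) - 19328 = 17701 \cdot \frac{656491}{29} - 19328 = \frac{11620547191}{29} - 19328 = \frac{11619986679}{29}$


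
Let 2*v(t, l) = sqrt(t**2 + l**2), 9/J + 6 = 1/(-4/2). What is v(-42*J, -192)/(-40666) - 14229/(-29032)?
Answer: 14229/29032 - 3*sqrt(47233)/264329 ≈ 0.48765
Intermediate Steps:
J = -18/13 (J = 9/(-6 + 1/(-4/2)) = 9/(-6 + 1/(-4*1/2)) = 9/(-6 + 1/(-2)) = 9/(-6 - 1/2) = 9/(-13/2) = 9*(-2/13) = -18/13 ≈ -1.3846)
v(t, l) = sqrt(l**2 + t**2)/2 (v(t, l) = sqrt(t**2 + l**2)/2 = sqrt(l**2 + t**2)/2)
v(-42*J, -192)/(-40666) - 14229/(-29032) = (sqrt((-192)**2 + (-42*(-18/13))**2)/2)/(-40666) - 14229/(-29032) = (sqrt(36864 + (756/13)**2)/2)*(-1/40666) - 14229*(-1/29032) = (sqrt(36864 + 571536/169)/2)*(-1/40666) + 14229/29032 = (sqrt(6801552/169)/2)*(-1/40666) + 14229/29032 = ((12*sqrt(47233)/13)/2)*(-1/40666) + 14229/29032 = (6*sqrt(47233)/13)*(-1/40666) + 14229/29032 = -3*sqrt(47233)/264329 + 14229/29032 = 14229/29032 - 3*sqrt(47233)/264329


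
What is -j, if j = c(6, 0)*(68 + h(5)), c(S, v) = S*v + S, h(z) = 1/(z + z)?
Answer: -2043/5 ≈ -408.60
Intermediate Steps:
h(z) = 1/(2*z)
c(S, v) = S + S*v
j = 2043/5 (j = (6*(1 + 0))*(68 + (1/2)/5) = (6*1)*(68 + (1/2)*(1/5)) = 6*(68 + 1/10) = 6*(681/10) = 2043/5 ≈ 408.60)
-j = -1*2043/5 = -2043/5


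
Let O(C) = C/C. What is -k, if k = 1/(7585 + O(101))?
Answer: -1/7586 ≈ -0.00013182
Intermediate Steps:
O(C) = 1
k = 1/7586 (k = 1/(7585 + 1) = 1/7586 ≈ 0.00013182)
-k = -1*1/7586 = -1/7586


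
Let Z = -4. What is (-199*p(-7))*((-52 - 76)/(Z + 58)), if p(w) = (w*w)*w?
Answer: -4368448/27 ≈ -1.6179e+5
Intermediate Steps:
p(w) = w**3 (p(w) = w**2*w = w**3)
(-199*p(-7))*((-52 - 76)/(Z + 58)) = (-199*(-7)**3)*((-52 - 76)/(-4 + 58)) = (-199*(-343))*(-128/54) = 68257*(-128*1/54) = 68257*(-64/27) = -4368448/27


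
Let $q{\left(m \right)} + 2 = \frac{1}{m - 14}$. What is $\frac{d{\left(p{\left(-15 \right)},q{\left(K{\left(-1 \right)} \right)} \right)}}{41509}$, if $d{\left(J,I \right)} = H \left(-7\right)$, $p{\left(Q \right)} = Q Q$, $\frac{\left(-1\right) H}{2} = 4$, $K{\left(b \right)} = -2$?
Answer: $\frac{56}{41509} \approx 0.0013491$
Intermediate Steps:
$q{\left(m \right)} = -2 + \frac{1}{-14 + m}$ ($q{\left(m \right)} = -2 + \frac{1}{m - 14} = -2 + \frac{1}{-14 + m}$)
$H = -8$ ($H = \left(-2\right) 4 = -8$)
$p{\left(Q \right)} = Q^{2}$
$d{\left(J,I \right)} = 56$ ($d{\left(J,I \right)} = \left(-8\right) \left(-7\right) = 56$)
$\frac{d{\left(p{\left(-15 \right)},q{\left(K{\left(-1 \right)} \right)} \right)}}{41509} = \frac{56}{41509}$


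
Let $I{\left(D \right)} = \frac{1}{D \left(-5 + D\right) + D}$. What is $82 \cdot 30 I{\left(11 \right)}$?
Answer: $\frac{2460}{77} \approx 31.948$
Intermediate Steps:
$I{\left(D \right)} = \frac{1}{D + D \left(-5 + D\right)}$
$82 \cdot 30 I{\left(11 \right)} = 82 \cdot 30 \frac{1}{11 \left(-4 + 11\right)} = 2460 \frac{1}{11 \cdot 7} = 2460 \cdot \frac{1}{11} \cdot \frac{1}{7} = 2460 \cdot \frac{1}{77} = \frac{2460}{77}$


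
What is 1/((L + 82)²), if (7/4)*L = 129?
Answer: 49/1188100 ≈ 4.1242e-5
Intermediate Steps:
L = 516/7 (L = (4/7)*129 = 516/7 ≈ 73.714)
1/((L + 82)²) = 1/((516/7 + 82)²) = 1/((1090/7)²) = 1/(1188100/49) = 49/1188100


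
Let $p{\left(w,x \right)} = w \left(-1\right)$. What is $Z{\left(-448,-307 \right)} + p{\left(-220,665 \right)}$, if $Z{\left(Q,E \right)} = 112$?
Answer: $332$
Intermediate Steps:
$p{\left(w,x \right)} = - w$
$Z{\left(-448,-307 \right)} + p{\left(-220,665 \right)} = 112 - -220 = 112 + 220 = 332$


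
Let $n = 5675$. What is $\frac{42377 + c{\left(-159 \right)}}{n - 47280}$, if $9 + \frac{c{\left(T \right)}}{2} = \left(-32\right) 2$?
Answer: $- \frac{42231}{41605} \approx -1.015$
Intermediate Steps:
$c{\left(T \right)} = -146$ ($c{\left(T \right)} = -18 + 2 \left(\left(-32\right) 2\right) = -18 + 2 \left(-64\right) = -18 - 128 = -146$)
$\frac{42377 + c{\left(-159 \right)}}{n - 47280} = \frac{42377 - 146}{5675 - 47280} = \frac{42231}{-41605} = 42231 \left(- \frac{1}{41605}\right) = - \frac{42231}{41605}$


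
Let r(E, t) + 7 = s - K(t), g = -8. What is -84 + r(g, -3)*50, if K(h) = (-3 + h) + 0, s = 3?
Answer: 16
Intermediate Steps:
K(h) = -3 + h
r(E, t) = -1 - t (r(E, t) = -7 + (3 - (-3 + t)) = -7 + (3 + (3 - t)) = -7 + (6 - t) = -1 - t)
-84 + r(g, -3)*50 = -84 + (-1 - 1*(-3))*50 = -84 + (-1 + 3)*50 = -84 + 2*50 = -84 + 100 = 16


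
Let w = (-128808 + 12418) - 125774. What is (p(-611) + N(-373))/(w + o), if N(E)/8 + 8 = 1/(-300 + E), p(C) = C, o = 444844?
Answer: -454283/136403640 ≈ -0.0033304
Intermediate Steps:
N(E) = -64 + 8/(-300 + E)
w = -242164 (w = -116390 - 125774 = -242164)
(p(-611) + N(-373))/(w + o) = (-611 + 8*(2401 - 8*(-373))/(-300 - 373))/(-242164 + 444844) = (-611 + 8*(2401 + 2984)/(-673))/202680 = (-611 + 8*(-1/673)*5385)*(1/202680) = (-611 - 43080/673)*(1/202680) = -454283/673*1/202680 = -454283/136403640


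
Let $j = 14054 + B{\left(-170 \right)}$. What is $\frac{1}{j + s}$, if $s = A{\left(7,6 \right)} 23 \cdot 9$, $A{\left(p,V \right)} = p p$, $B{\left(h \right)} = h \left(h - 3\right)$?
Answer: $\frac{1}{53607} \approx 1.8654 \cdot 10^{-5}$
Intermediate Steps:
$B{\left(h \right)} = h \left(-3 + h\right)$
$A{\left(p,V \right)} = p^{2}$
$s = 10143$ ($s = 7^{2} \cdot 23 \cdot 9 = 49 \cdot 23 \cdot 9 = 1127 \cdot 9 = 10143$)
$j = 43464$ ($j = 14054 - 170 \left(-3 - 170\right) = 14054 - -29410 = 14054 + 29410 = 43464$)
$\frac{1}{j + s} = \frac{1}{43464 + 10143} = \frac{1}{53607}$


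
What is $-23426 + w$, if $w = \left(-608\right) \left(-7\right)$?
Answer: $-19170$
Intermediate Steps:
$w = 4256$
$-23426 + w = -23426 + 4256 = -19170$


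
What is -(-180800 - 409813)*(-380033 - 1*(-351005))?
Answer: -17144314164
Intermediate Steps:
-(-180800 - 409813)*(-380033 - 1*(-351005)) = -(-590613)*(-380033 + 351005) = -(-590613)*(-29028) = -1*17144314164 = -17144314164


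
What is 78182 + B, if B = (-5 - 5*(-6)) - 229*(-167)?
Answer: 116450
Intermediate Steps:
B = 38268 (B = (-5 + 30) + 38243 = 25 + 38243 = 38268)
78182 + B = 78182 + 38268 = 116450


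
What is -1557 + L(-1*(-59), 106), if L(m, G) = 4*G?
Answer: -1133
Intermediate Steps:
-1557 + L(-1*(-59), 106) = -1557 + 4*106 = -1557 + 424 = -1133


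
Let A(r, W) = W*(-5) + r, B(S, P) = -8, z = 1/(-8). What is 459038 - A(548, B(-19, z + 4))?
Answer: 458450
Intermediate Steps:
z = -⅛ ≈ -0.12500
A(r, W) = r - 5*W (A(r, W) = -5*W + r = r - 5*W)
459038 - A(548, B(-19, z + 4)) = 459038 - (548 - 5*(-8)) = 459038 - (548 + 40) = 459038 - 1*588 = 459038 - 588 = 458450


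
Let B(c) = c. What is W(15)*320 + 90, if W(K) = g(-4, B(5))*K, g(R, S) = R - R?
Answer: 90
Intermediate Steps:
g(R, S) = 0
W(K) = 0 (W(K) = 0*K = 0)
W(15)*320 + 90 = 0*320 + 90 = 0 + 90 = 90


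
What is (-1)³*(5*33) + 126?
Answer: -39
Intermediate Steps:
(-1)³*(5*33) + 126 = -1*165 + 126 = -165 + 126 = -39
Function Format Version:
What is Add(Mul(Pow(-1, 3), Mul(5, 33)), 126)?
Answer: -39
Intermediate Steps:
Add(Mul(Pow(-1, 3), Mul(5, 33)), 126) = Add(Mul(-1, 165), 126) = Add(-165, 126) = -39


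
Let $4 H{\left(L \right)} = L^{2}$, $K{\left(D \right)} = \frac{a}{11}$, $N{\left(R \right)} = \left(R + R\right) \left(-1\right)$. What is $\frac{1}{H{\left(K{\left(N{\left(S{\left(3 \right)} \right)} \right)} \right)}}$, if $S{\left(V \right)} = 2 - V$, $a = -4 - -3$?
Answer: $484$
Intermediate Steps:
$a = -1$ ($a = -4 + 3 = -1$)
$N{\left(R \right)} = - 2 R$ ($N{\left(R \right)} = 2 R \left(-1\right) = - 2 R$)
$K{\left(D \right)} = - \frac{1}{11}$
$H{\left(L \right)} = \frac{L^{2}}{4}$
$\frac{1}{H{\left(K{\left(N{\left(S{\left(3 \right)} \right)} \right)} \right)}} = \frac{1}{\frac{1}{4} \left(- \frac{1}{11}\right)^{2}} = \frac{1}{\frac{1}{4} \cdot \frac{1}{121}} = \frac{1}{\frac{1}{484}} = 484$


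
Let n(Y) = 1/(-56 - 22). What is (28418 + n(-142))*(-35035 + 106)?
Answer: -25807908729/26 ≈ -9.9261e+8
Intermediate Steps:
n(Y) = -1/78 (n(Y) = 1/(-78) = -1/78)
(28418 + n(-142))*(-35035 + 106) = (28418 - 1/78)*(-35035 + 106) = (2216603/78)*(-34929) = -25807908729/26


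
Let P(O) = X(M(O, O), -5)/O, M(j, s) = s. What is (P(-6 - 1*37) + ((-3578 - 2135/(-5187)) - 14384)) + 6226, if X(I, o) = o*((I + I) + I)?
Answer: -8707186/741 ≈ -11751.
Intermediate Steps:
X(I, o) = 3*I*o (X(I, o) = o*(2*I + I) = o*(3*I) = 3*I*o)
P(O) = -15 (P(O) = (3*O*(-5))/O = (-15*O)/O = -15)
(P(-6 - 1*37) + ((-3578 - 2135/(-5187)) - 14384)) + 6226 = (-15 + ((-3578 - 2135/(-5187)) - 14384)) + 6226 = (-15 + ((-3578 - 2135*(-1)/5187) - 14384)) + 6226 = (-15 + ((-3578 - 1*(-305/741)) - 14384)) + 6226 = (-15 + ((-3578 + 305/741) - 14384)) + 6226 = (-15 + (-2650993/741 - 14384)) + 6226 = (-15 - 13309537/741) + 6226 = -13320652/741 + 6226 = -8707186/741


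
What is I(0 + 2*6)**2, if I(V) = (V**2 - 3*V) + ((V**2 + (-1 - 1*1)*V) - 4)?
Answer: 50176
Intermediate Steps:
I(V) = -4 - 5*V + 2*V**2 (I(V) = (V**2 - 3*V) + ((V**2 + (-1 - 1)*V) - 4) = (V**2 - 3*V) + ((V**2 - 2*V) - 4) = (V**2 - 3*V) + (-4 + V**2 - 2*V) = -4 - 5*V + 2*V**2)
I(0 + 2*6)**2 = (-4 - 5*(0 + 2*6) + 2*(0 + 2*6)**2)**2 = (-4 - 5*(0 + 12) + 2*(0 + 12)**2)**2 = (-4 - 5*12 + 2*12**2)**2 = (-4 - 60 + 2*144)**2 = (-4 - 60 + 288)**2 = 224**2 = 50176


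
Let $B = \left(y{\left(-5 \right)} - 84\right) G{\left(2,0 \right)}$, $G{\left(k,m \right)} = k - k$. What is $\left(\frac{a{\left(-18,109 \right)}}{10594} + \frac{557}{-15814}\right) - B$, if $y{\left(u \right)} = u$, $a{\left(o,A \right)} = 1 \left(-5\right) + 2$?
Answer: $- \frac{1487075}{41883379} \approx -0.035505$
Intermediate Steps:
$G{\left(k,m \right)} = 0$
$a{\left(o,A \right)} = -3$ ($a{\left(o,A \right)} = -5 + 2 = -3$)
$B = 0$ ($B = \left(-5 - 84\right) 0 = \left(-89\right) 0 = 0$)
$\left(\frac{a{\left(-18,109 \right)}}{10594} + \frac{557}{-15814}\right) - B = \left(- \frac{3}{10594} + \frac{557}{-15814}\right) - 0 = \left(\left(-3\right) \frac{1}{10594} + 557 \left(- \frac{1}{15814}\right)\right) + 0 = \left(- \frac{3}{10594} - \frac{557}{15814}\right) + 0 = - \frac{1487075}{41883379} + 0 = - \frac{1487075}{41883379}$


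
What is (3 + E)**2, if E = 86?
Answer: 7921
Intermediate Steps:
(3 + E)**2 = (3 + 86)**2 = 89**2 = 7921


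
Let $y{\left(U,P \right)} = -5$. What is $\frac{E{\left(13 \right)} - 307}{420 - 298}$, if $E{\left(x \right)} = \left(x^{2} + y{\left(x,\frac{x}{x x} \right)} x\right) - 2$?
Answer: $- \frac{205}{122} \approx -1.6803$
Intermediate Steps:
$E{\left(x \right)} = -2 + x^{2} - 5 x$ ($E{\left(x \right)} = \left(x^{2} - 5 x\right) - 2 = -2 + x^{2} - 5 x$)
$\frac{E{\left(13 \right)} - 307}{420 - 298} = \frac{\left(-2 + 13^{2} - 65\right) - 307}{420 - 298} = \frac{\left(-2 + 169 - 65\right) - 307}{122} = \left(102 - 307\right) \frac{1}{122} = \left(-205\right) \frac{1}{122} = - \frac{205}{122}$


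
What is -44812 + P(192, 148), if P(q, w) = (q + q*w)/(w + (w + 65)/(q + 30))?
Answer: -491845684/11023 ≈ -44620.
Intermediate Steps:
P(q, w) = (q + q*w)/(w + (65 + w)/(30 + q))
-44812 + P(192, 148) = -44812 + 192*(30 + 192 + 30*148 + 192*148)/(65 + 31*148 + 192*148) = -44812 + 192*(30 + 192 + 4440 + 28416)/(65 + 4588 + 28416) = -44812 + 192*33078/33069 = -44812 + 192*(1/33069)*33078 = -44812 + 2116992/11023 = -491845684/11023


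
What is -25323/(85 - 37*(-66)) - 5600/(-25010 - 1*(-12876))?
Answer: -146559041/15331309 ≈ -9.5595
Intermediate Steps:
-25323/(85 - 37*(-66)) - 5600/(-25010 - 1*(-12876)) = -25323/(85 + 2442) - 5600/(-25010 + 12876) = -25323/2527 - 5600/(-12134) = -25323*1/2527 - 5600*(-1/12134) = -25323/2527 + 2800/6067 = -146559041/15331309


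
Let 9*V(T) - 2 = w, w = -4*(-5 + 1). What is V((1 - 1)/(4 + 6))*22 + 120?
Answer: 164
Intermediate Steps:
w = 16 (w = -4*(-4) = 16)
V(T) = 2 (V(T) = 2/9 + (⅑)*16 = 2/9 + 16/9 = 2)
V((1 - 1)/(4 + 6))*22 + 120 = 2*22 + 120 = 44 + 120 = 164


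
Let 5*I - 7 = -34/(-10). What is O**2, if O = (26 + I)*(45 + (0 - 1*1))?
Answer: 954068544/625 ≈ 1.5265e+6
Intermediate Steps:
I = 52/25 (I = 7/5 + (-34/(-10))/5 = 7/5 + (-34*(-1/10))/5 = 7/5 + (1/5)*(17/5) = 7/5 + 17/25 = 52/25 ≈ 2.0800)
O = 30888/25 (O = (26 + 52/25)*(45 + (0 - 1*1)) = 702*(45 + (0 - 1))/25 = 702*(45 - 1)/25 = (702/25)*44 = 30888/25 ≈ 1235.5)
O**2 = (30888/25)**2 = 954068544/625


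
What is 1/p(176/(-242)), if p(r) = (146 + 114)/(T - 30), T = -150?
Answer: -9/13 ≈ -0.69231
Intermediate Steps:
p(r) = -13/9 (p(r) = (146 + 114)/(-150 - 30) = 260/(-180) = 260*(-1/180) = -13/9)
1/p(176/(-242)) = 1/(-13/9) = -9/13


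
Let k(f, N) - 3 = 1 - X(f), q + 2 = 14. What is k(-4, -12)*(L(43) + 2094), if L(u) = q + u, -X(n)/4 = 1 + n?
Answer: -17192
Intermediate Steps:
q = 12 (q = -2 + 14 = 12)
X(n) = -4 - 4*n (X(n) = -4*(1 + n) = -4 - 4*n)
L(u) = 12 + u
k(f, N) = 8 + 4*f (k(f, N) = 3 + (1 - (-4 - 4*f)) = 3 + (1 + (4 + 4*f)) = 3 + (5 + 4*f) = 8 + 4*f)
k(-4, -12)*(L(43) + 2094) = (8 + 4*(-4))*((12 + 43) + 2094) = (8 - 16)*(55 + 2094) = -8*2149 = -17192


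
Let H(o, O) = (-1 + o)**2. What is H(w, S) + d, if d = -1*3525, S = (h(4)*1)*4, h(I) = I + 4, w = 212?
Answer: 40996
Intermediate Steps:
h(I) = 4 + I
S = 32 (S = ((4 + 4)*1)*4 = (8*1)*4 = 8*4 = 32)
d = -3525
H(w, S) + d = (-1 + 212)**2 - 3525 = 211**2 - 3525 = 44521 - 3525 = 40996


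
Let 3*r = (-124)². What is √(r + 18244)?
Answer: 2*√52581/3 ≈ 152.87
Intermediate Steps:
r = 15376/3 (r = (⅓)*(-124)² = (⅓)*15376 = 15376/3 ≈ 5125.3)
√(r + 18244) = √(15376/3 + 18244) = √(70108/3) = 2*√52581/3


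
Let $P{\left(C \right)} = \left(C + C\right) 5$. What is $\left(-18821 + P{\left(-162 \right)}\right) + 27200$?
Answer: $6759$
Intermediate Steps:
$P{\left(C \right)} = 10 C$ ($P{\left(C \right)} = 2 C 5 = 10 C$)
$\left(-18821 + P{\left(-162 \right)}\right) + 27200 = \left(-18821 + 10 \left(-162\right)\right) + 27200 = \left(-18821 - 1620\right) + 27200 = -20441 + 27200 = 6759$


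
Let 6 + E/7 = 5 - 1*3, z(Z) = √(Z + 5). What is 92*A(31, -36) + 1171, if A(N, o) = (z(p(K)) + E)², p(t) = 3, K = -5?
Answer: 74035 - 10304*√2 ≈ 59463.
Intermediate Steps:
z(Z) = √(5 + Z)
E = -28 (E = -42 + 7*(5 - 1*3) = -42 + 7*(5 - 3) = -42 + 7*2 = -42 + 14 = -28)
A(N, o) = (-28 + 2*√2)² (A(N, o) = (√(5 + 3) - 28)² = (√8 - 28)² = (2*√2 - 28)² = (-28 + 2*√2)²)
92*A(31, -36) + 1171 = 92*(792 - 112*√2) + 1171 = (72864 - 10304*√2) + 1171 = 74035 - 10304*√2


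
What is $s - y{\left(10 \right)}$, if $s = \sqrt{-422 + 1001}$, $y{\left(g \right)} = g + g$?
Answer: $-20 + \sqrt{579} \approx 4.0624$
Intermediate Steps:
$y{\left(g \right)} = 2 g$
$s = \sqrt{579} \approx 24.062$
$s - y{\left(10 \right)} = \sqrt{579} - 2 \cdot 10 = \sqrt{579} - 20 = -20 + \sqrt{579}$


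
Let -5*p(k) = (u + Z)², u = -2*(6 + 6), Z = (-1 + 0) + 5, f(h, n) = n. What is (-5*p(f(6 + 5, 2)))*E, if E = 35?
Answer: 14000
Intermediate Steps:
Z = 4 (Z = -1 + 5 = 4)
u = -24 (u = -2*12 = -24)
p(k) = -80 (p(k) = -(-24 + 4)²/5 = -⅕*(-20)² = -⅕*400 = -80)
(-5*p(f(6 + 5, 2)))*E = -5*(-80)*35 = 400*35 = 14000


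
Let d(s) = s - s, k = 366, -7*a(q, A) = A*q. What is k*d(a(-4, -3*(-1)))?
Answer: 0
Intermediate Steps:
a(q, A) = -A*q/7
d(s) = 0
k*d(a(-4, -3*(-1))) = 366*0 = 0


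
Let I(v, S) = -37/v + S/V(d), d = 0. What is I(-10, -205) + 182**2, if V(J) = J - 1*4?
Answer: 663579/20 ≈ 33179.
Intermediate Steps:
V(J) = -4 + J (V(J) = J - 4 = -4 + J)
I(v, S) = -37/v - S/4 (I(v, S) = -37/v + S/(-4 + 0) = -37/v + S/(-4) = -37/v + S*(-1/4) = -37/v - S/4)
I(-10, -205) + 182**2 = (-37/(-10) - 1/4*(-205)) + 182**2 = (-37*(-1/10) + 205/4) + 33124 = (37/10 + 205/4) + 33124 = 1099/20 + 33124 = 663579/20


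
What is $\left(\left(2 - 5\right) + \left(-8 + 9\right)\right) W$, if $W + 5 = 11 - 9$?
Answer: $6$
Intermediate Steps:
$W = -3$ ($W = -5 + \left(11 - 9\right) = -5 + 2 = -3$)
$\left(\left(2 - 5\right) + \left(-8 + 9\right)\right) W = \left(\left(2 - 5\right) + \left(-8 + 9\right)\right) \left(-3\right) = \left(\left(2 - 5\right) + 1\right) \left(-3\right) = \left(-3 + 1\right) \left(-3\right) = \left(-2\right) \left(-3\right) = 6$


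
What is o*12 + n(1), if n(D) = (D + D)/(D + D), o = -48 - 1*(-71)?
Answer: 277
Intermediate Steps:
o = 23 (o = -48 + 71 = 23)
n(D) = 1 (n(D) = (2*D)/((2*D)) = (2*D)*(1/(2*D)) = 1)
o*12 + n(1) = 23*12 + 1 = 276 + 1 = 277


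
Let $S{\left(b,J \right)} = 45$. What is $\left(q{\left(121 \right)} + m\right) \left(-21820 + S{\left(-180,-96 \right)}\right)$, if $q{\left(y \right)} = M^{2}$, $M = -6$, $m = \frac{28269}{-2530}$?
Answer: $- \frac{273541905}{506} \approx -5.406 \cdot 10^{5}$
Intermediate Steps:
$m = - \frac{28269}{2530}$ ($m = 28269 \left(- \frac{1}{2530}\right) = - \frac{28269}{2530} \approx -11.174$)
$q{\left(y \right)} = 36$ ($q{\left(y \right)} = \left(-6\right)^{2} = 36$)
$\left(q{\left(121 \right)} + m\right) \left(-21820 + S{\left(-180,-96 \right)}\right) = \left(36 - \frac{28269}{2530}\right) \left(-21820 + 45\right) = \frac{62811}{2530} \left(-21775\right) = - \frac{273541905}{506}$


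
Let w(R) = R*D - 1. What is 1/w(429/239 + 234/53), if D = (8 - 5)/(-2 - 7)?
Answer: -12667/38888 ≈ -0.32573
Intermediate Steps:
D = -⅓ (D = 3/(-9) = 3*(-⅑) = -⅓ ≈ -0.33333)
w(R) = -1 - R/3 (w(R) = R*(-⅓) - 1 = -R/3 - 1 = -1 - R/3)
1/w(429/239 + 234/53) = 1/(-1 - (429/239 + 234/53)/3) = 1/(-1 - ⅓*78663/12667) = 1/(-1 - 26221/12667) = 1/(-38888/12667) = -12667/38888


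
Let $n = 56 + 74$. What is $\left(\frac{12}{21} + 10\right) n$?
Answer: $\frac{9620}{7} \approx 1374.3$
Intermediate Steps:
$n = 130$
$\left(\frac{12}{21} + 10\right) n = \left(\frac{12}{21} + 10\right) 130 = \left(12 \cdot \frac{1}{21} + 10\right) 130 = \left(\frac{4}{7} + 10\right) 130 = \frac{74}{7} \cdot 130 = \frac{9620}{7}$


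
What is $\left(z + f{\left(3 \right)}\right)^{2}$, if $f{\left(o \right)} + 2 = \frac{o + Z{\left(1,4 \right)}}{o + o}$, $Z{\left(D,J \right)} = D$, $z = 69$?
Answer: $\frac{41209}{9} \approx 4578.8$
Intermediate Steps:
$f{\left(o \right)} = -2 + \frac{1 + o}{2 o}$ ($f{\left(o \right)} = -2 + \frac{o + 1}{o + o} = -2 + \frac{1 + o}{2 o}$)
$\left(z + f{\left(3 \right)}\right)^{2} = \left(69 + \frac{1 - 9}{2 \cdot 3}\right)^{2} = \left(69 + \frac{1}{2} \cdot \frac{1}{3} \left(1 - 9\right)\right)^{2} = \left(69 + \frac{1}{2} \cdot \frac{1}{3} \left(-8\right)\right)^{2} = \left(69 - \frac{4}{3}\right)^{2} = \left(\frac{203}{3}\right)^{2} = \frac{41209}{9}$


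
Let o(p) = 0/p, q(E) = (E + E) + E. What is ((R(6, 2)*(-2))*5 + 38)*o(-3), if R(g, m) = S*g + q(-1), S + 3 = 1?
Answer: 0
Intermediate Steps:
q(E) = 3*E (q(E) = 2*E + E = 3*E)
o(p) = 0
S = -2 (S = -3 + 1 = -2)
R(g, m) = -3 - 2*g (R(g, m) = -2*g + 3*(-1) = -2*g - 3 = -3 - 2*g)
((R(6, 2)*(-2))*5 + 38)*o(-3) = (((-3 - 2*6)*(-2))*5 + 38)*0 = (((-3 - 12)*(-2))*5 + 38)*0 = (-15*(-2)*5 + 38)*0 = (30*5 + 38)*0 = (150 + 38)*0 = 188*0 = 0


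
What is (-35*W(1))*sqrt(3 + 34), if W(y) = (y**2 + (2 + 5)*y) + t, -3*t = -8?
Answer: -1120*sqrt(37)/3 ≈ -2270.9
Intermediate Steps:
t = 8/3 (t = -1/3*(-8) = 8/3 ≈ 2.6667)
W(y) = 8/3 + y**2 + 7*y (W(y) = (y**2 + (2 + 5)*y) + 8/3 = (y**2 + 7*y) + 8/3 = 8/3 + y**2 + 7*y)
(-35*W(1))*sqrt(3 + 34) = (-35*(8/3 + 1**2 + 7*1))*sqrt(3 + 34) = (-35*(8/3 + 1 + 7))*sqrt(37) = (-35*32/3)*sqrt(37) = -1120*sqrt(37)/3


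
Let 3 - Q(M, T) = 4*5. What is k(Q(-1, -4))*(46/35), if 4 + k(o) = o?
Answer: -138/5 ≈ -27.600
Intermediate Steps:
Q(M, T) = -17 (Q(M, T) = 3 - 4*5 = 3 - 1*20 = 3 - 20 = -17)
k(o) = -4 + o
k(Q(-1, -4))*(46/35) = (-4 - 17)*(46/35) = -966/35 = -21*46/35 = -138/5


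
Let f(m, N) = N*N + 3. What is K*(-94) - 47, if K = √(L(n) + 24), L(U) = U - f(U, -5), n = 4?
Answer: -47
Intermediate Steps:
f(m, N) = 3 + N² (f(m, N) = N² + 3 = 3 + N²)
L(U) = -28 + U (L(U) = U - (3 + (-5)²) = U - (3 + 25) = U - 1*28 = U - 28 = -28 + U)
K = 0 (K = √((-28 + 4) + 24) = √(-24 + 24) = √0 = 0)
K*(-94) - 47 = 0*(-94) - 47 = 0 - 47 = -47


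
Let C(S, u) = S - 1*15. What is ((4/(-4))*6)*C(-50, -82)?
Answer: 390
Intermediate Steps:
C(S, u) = -15 + S (C(S, u) = S - 15 = -15 + S)
((4/(-4))*6)*C(-50, -82) = ((4/(-4))*6)*(-15 - 50) = ((4*(-¼))*6)*(-65) = -1*6*(-65) = -6*(-65) = 390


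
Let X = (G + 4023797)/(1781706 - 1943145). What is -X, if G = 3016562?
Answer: 7040359/161439 ≈ 43.610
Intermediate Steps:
X = -7040359/161439 (X = (3016562 + 4023797)/(1781706 - 1943145) = 7040359/(-161439) = 7040359*(-1/161439) = -7040359/161439 ≈ -43.610)
-X = -1*(-7040359/161439) = 7040359/161439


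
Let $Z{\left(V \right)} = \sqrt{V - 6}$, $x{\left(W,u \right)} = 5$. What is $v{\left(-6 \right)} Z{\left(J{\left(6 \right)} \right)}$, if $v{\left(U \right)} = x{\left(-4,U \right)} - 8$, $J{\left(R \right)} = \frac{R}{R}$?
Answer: $- 3 i \sqrt{5} \approx - 6.7082 i$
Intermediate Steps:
$J{\left(R \right)} = 1$
$Z{\left(V \right)} = \sqrt{-6 + V}$
$v{\left(U \right)} = -3$ ($v{\left(U \right)} = 5 - 8 = -3$)
$v{\left(-6 \right)} Z{\left(J{\left(6 \right)} \right)} = - 3 \sqrt{-6 + 1} = - 3 \sqrt{-5} = - 3 i \sqrt{5}$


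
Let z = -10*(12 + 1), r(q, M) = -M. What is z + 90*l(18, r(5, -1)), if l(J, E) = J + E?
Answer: 1580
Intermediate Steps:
z = -130 (z = -10*13 = -130)
l(J, E) = E + J
z + 90*l(18, r(5, -1)) = -130 + 90*(-1*(-1) + 18) = -130 + 90*(1 + 18) = -130 + 90*19 = -130 + 1710 = 1580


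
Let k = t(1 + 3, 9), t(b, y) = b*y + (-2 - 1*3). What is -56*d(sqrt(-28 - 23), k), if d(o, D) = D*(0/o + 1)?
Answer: -1736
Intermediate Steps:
t(b, y) = -5 + b*y (t(b, y) = b*y + (-2 - 3) = b*y - 5 = -5 + b*y)
k = 31 (k = -5 + (1 + 3)*9 = -5 + 4*9 = -5 + 36 = 31)
d(o, D) = D (d(o, D) = D*(0 + 1) = D*1 = D)
-56*d(sqrt(-28 - 23), k) = -56*31 = -1736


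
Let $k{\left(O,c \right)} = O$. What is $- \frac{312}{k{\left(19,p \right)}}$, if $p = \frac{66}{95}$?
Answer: $- \frac{312}{19} \approx -16.421$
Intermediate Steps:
$p = \frac{66}{95}$ ($p = 66 \cdot \frac{1}{95} = \frac{66}{95} \approx 0.69474$)
$- \frac{312}{k{\left(19,p \right)}} = - \frac{312}{19}$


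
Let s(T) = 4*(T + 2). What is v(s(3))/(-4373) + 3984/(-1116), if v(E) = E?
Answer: -1453696/406689 ≈ -3.5745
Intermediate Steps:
s(T) = 8 + 4*T (s(T) = 4*(2 + T) = 8 + 4*T)
v(s(3))/(-4373) + 3984/(-1116) = (8 + 4*3)/(-4373) + 3984/(-1116) = (8 + 12)*(-1/4373) + 3984*(-1/1116) = 20*(-1/4373) - 332/93 = -20/4373 - 332/93 = -1453696/406689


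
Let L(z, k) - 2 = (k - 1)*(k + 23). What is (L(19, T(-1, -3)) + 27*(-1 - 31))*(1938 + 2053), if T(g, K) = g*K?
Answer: -3232710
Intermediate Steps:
T(g, K) = K*g
L(z, k) = 2 + (-1 + k)*(23 + k) (L(z, k) = 2 + (k - 1)*(k + 23) = 2 + (-1 + k)*(23 + k))
(L(19, T(-1, -3)) + 27*(-1 - 31))*(1938 + 2053) = ((-21 + (-3*(-1))² + 22*(-3*(-1))) + 27*(-1 - 31))*(1938 + 2053) = ((-21 + 3² + 22*3) + 27*(-32))*3991 = ((-21 + 9 + 66) - 864)*3991 = (54 - 864)*3991 = -810*3991 = -3232710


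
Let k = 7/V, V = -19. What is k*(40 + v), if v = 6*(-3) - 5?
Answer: -119/19 ≈ -6.2632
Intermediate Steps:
v = -23 (v = -18 - 5 = -23)
k = -7/19 (k = 7/(-19) = 7*(-1/19) = -7/19 ≈ -0.36842)
k*(40 + v) = -7*(40 - 23)/19 = -7/19*17 = -119/19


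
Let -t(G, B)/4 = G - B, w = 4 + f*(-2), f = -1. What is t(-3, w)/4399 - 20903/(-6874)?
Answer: 92199761/30238726 ≈ 3.0491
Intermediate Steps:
w = 6 (w = 4 - 1*(-2) = 4 + 2 = 6)
t(G, B) = -4*G + 4*B (t(G, B) = -4*(G - B) = -4*G + 4*B)
t(-3, w)/4399 - 20903/(-6874) = (-4*(-3) + 4*6)/4399 - 20903/(-6874) = (12 + 24)*(1/4399) - 20903*(-1/6874) = 36*(1/4399) + 20903/6874 = 36/4399 + 20903/6874 = 92199761/30238726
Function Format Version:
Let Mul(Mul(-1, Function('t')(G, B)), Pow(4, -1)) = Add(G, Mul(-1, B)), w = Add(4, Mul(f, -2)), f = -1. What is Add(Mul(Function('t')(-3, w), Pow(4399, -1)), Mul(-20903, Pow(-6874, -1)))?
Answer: Rational(92199761, 30238726) ≈ 3.0491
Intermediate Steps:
w = 6 (w = Add(4, Mul(-1, -2)) = Add(4, 2) = 6)
Function('t')(G, B) = Add(Mul(-4, G), Mul(4, B)) (Function('t')(G, B) = Mul(-4, Add(G, Mul(-1, B))) = Add(Mul(-4, G), Mul(4, B)))
Add(Mul(Function('t')(-3, w), Pow(4399, -1)), Mul(-20903, Pow(-6874, -1))) = Add(Mul(Add(Mul(-4, -3), Mul(4, 6)), Pow(4399, -1)), Mul(-20903, Pow(-6874, -1))) = Add(Mul(Add(12, 24), Rational(1, 4399)), Mul(-20903, Rational(-1, 6874))) = Add(Mul(36, Rational(1, 4399)), Rational(20903, 6874)) = Add(Rational(36, 4399), Rational(20903, 6874)) = Rational(92199761, 30238726)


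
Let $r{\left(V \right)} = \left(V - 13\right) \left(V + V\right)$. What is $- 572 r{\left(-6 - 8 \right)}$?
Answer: $-432432$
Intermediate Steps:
$r{\left(V \right)} = 2 V \left(-13 + V\right)$ ($r{\left(V \right)} = \left(-13 + V\right) 2 V = 2 V \left(-13 + V\right)$)
$- 572 r{\left(-6 - 8 \right)} = - 572 \cdot 2 \left(-6 - 8\right) \left(-13 - 14\right) = - 572 \cdot 2 \left(-14\right) \left(-13 - 14\right) = - 572 \cdot 2 \left(-14\right) \left(-27\right) = \left(-572\right) 756 = -432432$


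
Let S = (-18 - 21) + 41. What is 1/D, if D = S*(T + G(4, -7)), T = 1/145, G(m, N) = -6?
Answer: -145/1738 ≈ -0.083429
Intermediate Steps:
T = 1/145 ≈ 0.0068966
S = 2 (S = -39 + 41 = 2)
D = -1738/145 (D = 2*(1/145 - 6) = 2*(-869/145) = -1738/145 ≈ -11.986)
1/D = 1/(-1738/145) = -145/1738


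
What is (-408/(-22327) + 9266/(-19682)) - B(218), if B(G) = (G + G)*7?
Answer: -670684887227/219720007 ≈ -3052.5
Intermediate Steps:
B(G) = 14*G (B(G) = (2*G)*7 = 14*G)
(-408/(-22327) + 9266/(-19682)) - B(218) = (-408/(-22327) + 9266/(-19682)) - 14*218 = (-408*(-1/22327) + 9266*(-1/19682)) - 1*3052 = (408/22327 - 4633/9841) - 3052 = -99425863/219720007 - 3052 = -670684887227/219720007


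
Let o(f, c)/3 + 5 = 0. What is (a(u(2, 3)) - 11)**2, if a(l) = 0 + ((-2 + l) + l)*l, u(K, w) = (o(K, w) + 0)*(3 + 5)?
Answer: 842682841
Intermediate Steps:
o(f, c) = -15 (o(f, c) = -15 + 3*0 = -15 + 0 = -15)
u(K, w) = -120 (u(K, w) = (-15 + 0)*(3 + 5) = -15*8 = -120)
a(l) = l*(-2 + 2*l) (a(l) = 0 + (-2 + 2*l)*l = 0 + l*(-2 + 2*l) = l*(-2 + 2*l))
(a(u(2, 3)) - 11)**2 = (2*(-120)*(-1 - 120) - 11)**2 = (2*(-120)*(-121) - 11)**2 = (29040 - 11)**2 = 29029**2 = 842682841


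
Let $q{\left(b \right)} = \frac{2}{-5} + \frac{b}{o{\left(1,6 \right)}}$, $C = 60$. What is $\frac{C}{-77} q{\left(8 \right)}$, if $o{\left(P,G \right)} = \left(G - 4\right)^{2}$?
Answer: $- \frac{96}{77} \approx -1.2468$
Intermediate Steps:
$o{\left(P,G \right)} = \left(-4 + G\right)^{2}$
$q{\left(b \right)} = - \frac{2}{5} + \frac{b}{4}$ ($q{\left(b \right)} = \frac{2}{-5} + \frac{b}{\left(-4 + 6\right)^{2}} = 2 \left(- \frac{1}{5}\right) + \frac{b}{2^{2}} = - \frac{2}{5} + \frac{b}{4}$)
$\frac{C}{-77} q{\left(8 \right)} = \frac{60}{-77} \left(- \frac{2}{5} + \frac{1}{4} \cdot 8\right) = 60 \left(- \frac{1}{77}\right) \left(- \frac{2}{5} + 2\right) = \left(- \frac{60}{77}\right) \frac{8}{5} = - \frac{96}{77}$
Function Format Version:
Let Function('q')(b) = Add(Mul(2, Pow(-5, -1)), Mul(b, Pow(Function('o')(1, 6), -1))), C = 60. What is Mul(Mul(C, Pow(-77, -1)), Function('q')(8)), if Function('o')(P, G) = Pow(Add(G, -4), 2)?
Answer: Rational(-96, 77) ≈ -1.2468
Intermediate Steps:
Function('o')(P, G) = Pow(Add(-4, G), 2)
Function('q')(b) = Add(Rational(-2, 5), Mul(Rational(1, 4), b)) (Function('q')(b) = Add(Mul(2, Pow(-5, -1)), Mul(b, Pow(Pow(Add(-4, 6), 2), -1))) = Add(Mul(2, Rational(-1, 5)), Mul(b, Pow(Pow(2, 2), -1))) = Add(Rational(-2, 5), Mul(b, Pow(4, -1))) = Add(Rational(-2, 5), Mul(b, Rational(1, 4))) = Add(Rational(-2, 5), Mul(Rational(1, 4), b)))
Mul(Mul(C, Pow(-77, -1)), Function('q')(8)) = Mul(Mul(60, Pow(-77, -1)), Add(Rational(-2, 5), Mul(Rational(1, 4), 8))) = Mul(Mul(60, Rational(-1, 77)), Add(Rational(-2, 5), 2)) = Mul(Rational(-60, 77), Rational(8, 5)) = Rational(-96, 77)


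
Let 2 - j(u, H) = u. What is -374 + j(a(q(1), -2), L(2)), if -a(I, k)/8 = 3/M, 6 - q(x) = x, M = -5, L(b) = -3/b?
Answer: -1884/5 ≈ -376.80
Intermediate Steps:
q(x) = 6 - x
a(I, k) = 24/5 (a(I, k) = -24/(-5) = -24*(-1)/5 = -8*(-3/5) = 24/5)
j(u, H) = 2 - u
-374 + j(a(q(1), -2), L(2)) = -374 + (2 - 1*24/5) = -374 + (2 - 24/5) = -374 - 14/5 = -1884/5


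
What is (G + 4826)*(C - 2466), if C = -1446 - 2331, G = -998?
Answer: -23898204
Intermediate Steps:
C = -3777
(G + 4826)*(C - 2466) = (-998 + 4826)*(-3777 - 2466) = 3828*(-6243) = -23898204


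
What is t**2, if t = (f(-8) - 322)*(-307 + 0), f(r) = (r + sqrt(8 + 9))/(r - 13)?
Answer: 1433104206239/147 + 1273115492*sqrt(17)/441 ≈ 9.7609e+9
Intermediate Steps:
f(r) = (r + sqrt(17))/(-13 + r)
t = 2073478/21 + 307*sqrt(17)/21 (t = ((-8 + sqrt(17))/(-13 - 8) - 322)*(-307 + 0) = ((-8 + sqrt(17))/(-21) - 322)*(-307) = (-(-8 + sqrt(17))/21 - 322)*(-307) = ((8/21 - sqrt(17)/21) - 322)*(-307) = (-6754/21 - sqrt(17)/21)*(-307) = 2073478/21 + 307*sqrt(17)/21 ≈ 98797.)
t**2 = (2073478/21 + 307*sqrt(17)/21)**2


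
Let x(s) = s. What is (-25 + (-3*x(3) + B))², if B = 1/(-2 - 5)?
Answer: 57121/49 ≈ 1165.7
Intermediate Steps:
B = -⅐ (B = 1/(-7) = -⅐ ≈ -0.14286)
(-25 + (-3*x(3) + B))² = (-25 + (-3*3 - ⅐))² = (-25 + (-9 - ⅐))² = (-25 - 64/7)² = (-239/7)² = 57121/49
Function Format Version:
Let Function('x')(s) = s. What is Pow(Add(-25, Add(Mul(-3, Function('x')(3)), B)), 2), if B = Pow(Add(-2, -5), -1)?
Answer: Rational(57121, 49) ≈ 1165.7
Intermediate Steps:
B = Rational(-1, 7) (B = Pow(-7, -1) = Rational(-1, 7) ≈ -0.14286)
Pow(Add(-25, Add(Mul(-3, Function('x')(3)), B)), 2) = Pow(Add(-25, Add(Mul(-3, 3), Rational(-1, 7))), 2) = Pow(Add(-25, Add(-9, Rational(-1, 7))), 2) = Pow(Add(-25, Rational(-64, 7)), 2) = Pow(Rational(-239, 7), 2) = Rational(57121, 49)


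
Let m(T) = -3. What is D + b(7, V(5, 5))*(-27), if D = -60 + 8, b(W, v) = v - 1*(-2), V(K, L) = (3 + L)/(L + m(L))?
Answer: -214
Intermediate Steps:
V(K, L) = (3 + L)/(-3 + L) (V(K, L) = (3 + L)/(L - 3) = (3 + L)/(-3 + L))
b(W, v) = 2 + v (b(W, v) = v + 2 = 2 + v)
D = -52
D + b(7, V(5, 5))*(-27) = -52 + (2 + (3 + 5)/(-3 + 5))*(-27) = -52 + (2 + 8/2)*(-27) = -52 + (2 + (½)*8)*(-27) = -52 + (2 + 4)*(-27) = -52 + 6*(-27) = -52 - 162 = -214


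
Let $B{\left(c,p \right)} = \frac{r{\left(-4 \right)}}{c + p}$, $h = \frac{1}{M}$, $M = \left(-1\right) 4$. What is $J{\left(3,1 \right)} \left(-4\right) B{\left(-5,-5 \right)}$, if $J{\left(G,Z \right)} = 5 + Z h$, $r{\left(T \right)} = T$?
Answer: $- \frac{38}{5} \approx -7.6$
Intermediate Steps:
$M = -4$
$h = - \frac{1}{4}$ ($h = \frac{1}{-4} = - \frac{1}{4} \approx -0.25$)
$B{\left(c,p \right)} = - \frac{4}{c + p}$
$J{\left(G,Z \right)} = 5 - \frac{Z}{4}$ ($J{\left(G,Z \right)} = 5 + Z \left(- \frac{1}{4}\right) = 5 - \frac{Z}{4}$)
$J{\left(3,1 \right)} \left(-4\right) B{\left(-5,-5 \right)} = \left(5 - \frac{1}{4}\right) \left(-4\right) \left(- \frac{4}{-5 - 5}\right) = \left(5 - \frac{1}{4}\right) \left(-4\right) \left(- \frac{4}{-10}\right) = \frac{19}{4} \left(-4\right) \left(\left(-4\right) \left(- \frac{1}{10}\right)\right) = \left(-19\right) \frac{2}{5} = - \frac{38}{5}$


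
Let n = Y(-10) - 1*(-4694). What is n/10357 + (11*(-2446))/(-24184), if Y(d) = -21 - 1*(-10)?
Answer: 195959557/125236844 ≈ 1.5647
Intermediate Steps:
Y(d) = -11 (Y(d) = -21 + 10 = -11)
n = 4683 (n = -11 - 1*(-4694) = -11 + 4694 = 4683)
n/10357 + (11*(-2446))/(-24184) = 4683/10357 + (11*(-2446))/(-24184) = 4683*(1/10357) - 26906*(-1/24184) = 4683/10357 + 13453/12092 = 195959557/125236844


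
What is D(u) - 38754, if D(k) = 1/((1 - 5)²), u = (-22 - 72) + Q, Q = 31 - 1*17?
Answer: -620063/16 ≈ -38754.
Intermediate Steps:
Q = 14 (Q = 31 - 17 = 14)
u = -80 (u = (-22 - 72) + 14 = -94 + 14 = -80)
D(k) = 1/16 (D(k) = 1/((-4)²) = 1/16)
D(u) - 38754 = 1/16 - 38754 = -620063/16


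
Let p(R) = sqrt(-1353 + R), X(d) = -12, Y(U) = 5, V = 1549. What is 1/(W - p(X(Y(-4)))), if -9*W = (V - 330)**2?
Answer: -13373649/2208080204086 + 81*I*sqrt(1365)/2208080204086 ≈ -6.0567e-6 + 1.3553e-9*I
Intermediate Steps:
W = -1485961/9 (W = -(1549 - 330)**2/9 = -1/9*1219**2 = -1/9*1485961 = -1485961/9 ≈ -1.6511e+5)
1/(W - p(X(Y(-4)))) = 1/(-1485961/9 - sqrt(-1353 - 12)) = 1/(-1485961/9 - sqrt(-1365)) = 1/(-1485961/9 - I*sqrt(1365))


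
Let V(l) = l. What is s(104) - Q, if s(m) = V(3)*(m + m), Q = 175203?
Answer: -174579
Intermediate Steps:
s(m) = 6*m (s(m) = 3*(m + m) = 3*(2*m) = 6*m)
s(104) - Q = 6*104 - 1*175203 = 624 - 175203 = -174579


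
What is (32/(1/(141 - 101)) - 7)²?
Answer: 1620529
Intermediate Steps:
(32/(1/(141 - 101)) - 7)² = (32/(1/40) - 7)² = (32*40 - 7)² = (1280 - 7)² = 1273² = 1620529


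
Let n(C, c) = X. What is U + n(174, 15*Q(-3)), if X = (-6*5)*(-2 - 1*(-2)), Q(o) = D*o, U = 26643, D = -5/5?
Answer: 26643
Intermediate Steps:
D = -1 (D = -5*⅕ = -1)
Q(o) = -o
X = 0 (X = -30*(-2 + 2) = -30*0 = 0)
n(C, c) = 0
U + n(174, 15*Q(-3)) = 26643 + 0 = 26643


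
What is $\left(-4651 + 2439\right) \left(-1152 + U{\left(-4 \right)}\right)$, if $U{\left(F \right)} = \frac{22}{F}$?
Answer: $2560390$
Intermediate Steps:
$\left(-4651 + 2439\right) \left(-1152 + U{\left(-4 \right)}\right) = \left(-4651 + 2439\right) \left(-1152 + \frac{22}{-4}\right) = - 2212 \left(-1152 + 22 \left(- \frac{1}{4}\right)\right) = - 2212 \left(-1152 - \frac{11}{2}\right) = \left(-2212\right) \left(- \frac{2315}{2}\right) = 2560390$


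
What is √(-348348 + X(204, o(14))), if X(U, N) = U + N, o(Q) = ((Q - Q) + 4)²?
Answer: 4*I*√21758 ≈ 590.02*I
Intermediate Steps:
o(Q) = 16 (o(Q) = (0 + 4)² = 4² = 16)
X(U, N) = N + U
√(-348348 + X(204, o(14))) = √(-348348 + (16 + 204)) = √(-348348 + 220) = √(-348128) = 4*I*√21758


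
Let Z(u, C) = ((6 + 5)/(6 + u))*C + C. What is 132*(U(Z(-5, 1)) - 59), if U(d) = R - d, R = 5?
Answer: -8712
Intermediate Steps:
Z(u, C) = C + 11*C/(6 + u) (Z(u, C) = (11/(6 + u))*C + C = 11*C/(6 + u) + C = C + 11*C/(6 + u))
U(d) = 5 - d
132*(U(Z(-5, 1)) - 59) = 132*((5 - (17 - 5)/(6 - 5)) - 59) = 132*((5 - 12/1) - 59) = 132*((5 - 12) - 59) = 132*(-7 - 59) = 132*(-66) = -8712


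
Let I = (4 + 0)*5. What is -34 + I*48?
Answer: 926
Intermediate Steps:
I = 20 (I = 4*5 = 20)
-34 + I*48 = -34 + 20*48 = -34 + 960 = 926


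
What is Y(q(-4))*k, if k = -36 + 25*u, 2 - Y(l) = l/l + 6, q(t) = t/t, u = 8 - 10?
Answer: 430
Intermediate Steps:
u = -2
q(t) = 1
Y(l) = -5 (Y(l) = 2 - (l/l + 6) = 2 - (1 + 6) = 2 - 1*7 = 2 - 7 = -5)
k = -86 (k = -36 + 25*(-2) = -36 - 50 = -86)
Y(q(-4))*k = -5*(-86) = 430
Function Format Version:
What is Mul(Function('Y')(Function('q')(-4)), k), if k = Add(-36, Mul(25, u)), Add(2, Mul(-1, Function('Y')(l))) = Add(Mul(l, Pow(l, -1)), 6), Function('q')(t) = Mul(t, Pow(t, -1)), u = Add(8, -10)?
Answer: 430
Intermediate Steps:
u = -2
Function('q')(t) = 1
Function('Y')(l) = -5 (Function('Y')(l) = Add(2, Mul(-1, Add(Mul(l, Pow(l, -1)), 6))) = Add(2, Mul(-1, Add(1, 6))) = Add(2, Mul(-1, 7)) = Add(2, -7) = -5)
k = -86 (k = Add(-36, Mul(25, -2)) = Add(-36, -50) = -86)
Mul(Function('Y')(Function('q')(-4)), k) = Mul(-5, -86) = 430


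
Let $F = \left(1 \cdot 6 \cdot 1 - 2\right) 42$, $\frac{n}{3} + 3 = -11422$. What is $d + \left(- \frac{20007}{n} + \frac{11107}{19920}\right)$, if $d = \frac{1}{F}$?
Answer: $\frac{121846029}{106206800} \approx 1.1473$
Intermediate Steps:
$n = -34275$ ($n = -9 + 3 \left(-11422\right) = -9 - 34266 = -34275$)
$F = 168$ ($F = \left(6 \cdot 1 - 2\right) 42 = \left(6 - 2\right) 42 = 4 \cdot 42 = 168$)
$d = \frac{1}{168} \approx 0.0059524$
$d + \left(- \frac{20007}{n} + \frac{11107}{19920}\right) = \frac{1}{168} + \left(- \frac{20007}{-34275} + \frac{11107}{19920}\right) = \frac{1}{168} + \left(\left(-20007\right) \left(- \frac{1}{34275}\right) + 11107 \cdot \frac{1}{19920}\right) = \frac{1}{168} + \left(\frac{6669}{11425} + \frac{11107}{19920}\right) = \frac{1}{168} + \frac{51948791}{45517200} = \frac{121846029}{106206800}$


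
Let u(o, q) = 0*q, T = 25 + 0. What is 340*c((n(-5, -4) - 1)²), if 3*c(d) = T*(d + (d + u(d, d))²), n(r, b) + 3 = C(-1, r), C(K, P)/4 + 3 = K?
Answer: 1363400000/3 ≈ 4.5447e+8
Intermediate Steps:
T = 25
u(o, q) = 0
C(K, P) = -12 + 4*K
n(r, b) = -19 (n(r, b) = -3 + (-12 + 4*(-1)) = -3 + (-12 - 4) = -3 - 16 = -19)
c(d) = 25*d/3 + 25*d²/3 (c(d) = (25*(d + (d + 0)²))/3 = (25*(d + d²))/3 = (25*d + 25*d²)/3 = 25*d/3 + 25*d²/3)
340*c((n(-5, -4) - 1)²) = 340*(25*(-19 - 1)²*(1 + (-19 - 1)²)/3) = 340*((25/3)*(-20)²*(1 + (-20)²)) = 340*((25/3)*400*(1 + 400)) = 340*((25/3)*400*401) = 340*(4010000/3) = 1363400000/3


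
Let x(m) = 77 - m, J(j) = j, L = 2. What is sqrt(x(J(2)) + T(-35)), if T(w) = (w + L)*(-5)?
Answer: 4*sqrt(15) ≈ 15.492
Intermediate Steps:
T(w) = -10 - 5*w (T(w) = (w + 2)*(-5) = (2 + w)*(-5) = -10 - 5*w)
sqrt(x(J(2)) + T(-35)) = sqrt((77 - 1*2) + (-10 - 5*(-35))) = sqrt((77 - 2) + (-10 + 175)) = sqrt(75 + 165) = sqrt(240) = 4*sqrt(15)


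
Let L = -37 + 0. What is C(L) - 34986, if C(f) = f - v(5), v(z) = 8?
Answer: -35031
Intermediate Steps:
L = -37
C(f) = -8 + f (C(f) = f - 1*8 = f - 8 = -8 + f)
C(L) - 34986 = (-8 - 37) - 34986 = -45 - 34986 = -35031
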